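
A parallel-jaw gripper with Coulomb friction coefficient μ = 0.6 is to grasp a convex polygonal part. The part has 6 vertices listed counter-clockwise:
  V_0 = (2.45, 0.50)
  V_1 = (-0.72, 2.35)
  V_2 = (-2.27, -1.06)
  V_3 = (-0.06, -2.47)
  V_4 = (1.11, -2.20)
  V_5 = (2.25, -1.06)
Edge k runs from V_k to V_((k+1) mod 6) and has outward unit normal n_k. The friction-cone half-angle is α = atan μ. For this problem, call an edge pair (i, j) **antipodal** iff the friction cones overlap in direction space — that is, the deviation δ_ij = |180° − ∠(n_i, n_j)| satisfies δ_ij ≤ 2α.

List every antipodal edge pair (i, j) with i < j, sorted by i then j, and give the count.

count = 5; pairs: (0,2), (0,3), (1,3), (1,4), (1,5)

α = atan 0.6 = 30.96°;  2α = 61.93°
n_0 = (+0.5040, +0.8637)
n_1 = (-0.9104, +0.4138)
n_2 = (-0.5379, -0.8430)
n_3 = (+0.2249, -0.9744)
n_4 = (+0.7071, -0.7071)
n_5 = (+0.9919, -0.1272)
  (0,1): δ = 84.18°  ·
  (0,2): δ = 2.27°  ✓
  (0,3): δ = 43.26°  ✓
  (0,4): δ = 75.27°  ·
  (0,5): δ = 112.96°  ·
  (1,2): δ = 98.09°  ·
  (1,3): δ = 52.56°  ✓
  (1,4): δ = 20.56°  ✓
  (1,5): δ = 17.14°  ✓
  (2,3): δ = 134.47°  ·
  (2,4): δ = 102.46°  ·
  (2,5): δ = 64.77°  ·
  (3,4): δ = 147.99°  ·
  (3,5): δ = 110.30°  ·
  (4,5): δ = 142.31°  ·
antipodal pairs: 5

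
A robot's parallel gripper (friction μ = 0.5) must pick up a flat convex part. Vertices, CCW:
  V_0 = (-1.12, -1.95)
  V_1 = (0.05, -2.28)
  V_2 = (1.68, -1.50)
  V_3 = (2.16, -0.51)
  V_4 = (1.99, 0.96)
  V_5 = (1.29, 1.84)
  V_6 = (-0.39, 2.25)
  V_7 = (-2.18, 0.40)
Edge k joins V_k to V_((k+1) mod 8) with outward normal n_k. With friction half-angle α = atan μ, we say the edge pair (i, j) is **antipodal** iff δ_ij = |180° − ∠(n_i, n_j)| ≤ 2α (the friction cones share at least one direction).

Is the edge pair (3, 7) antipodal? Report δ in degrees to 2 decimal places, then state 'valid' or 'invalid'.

δ = 17.68°, valid

α = atan 0.5 = 26.57°;  2α = 53.13°
edge 3: e_3 = (-0.17, +1.47);  n_3 = (+0.9934, +0.1149)
edge 7: e_7 = (+1.06, -2.35);  n_7 = (-0.9116, -0.4112)
∠(n_3, n_7) = 162.32°
δ = |180° − 162.32°| = 17.68°
17.68° ≤ 2α = 53.13°  →  valid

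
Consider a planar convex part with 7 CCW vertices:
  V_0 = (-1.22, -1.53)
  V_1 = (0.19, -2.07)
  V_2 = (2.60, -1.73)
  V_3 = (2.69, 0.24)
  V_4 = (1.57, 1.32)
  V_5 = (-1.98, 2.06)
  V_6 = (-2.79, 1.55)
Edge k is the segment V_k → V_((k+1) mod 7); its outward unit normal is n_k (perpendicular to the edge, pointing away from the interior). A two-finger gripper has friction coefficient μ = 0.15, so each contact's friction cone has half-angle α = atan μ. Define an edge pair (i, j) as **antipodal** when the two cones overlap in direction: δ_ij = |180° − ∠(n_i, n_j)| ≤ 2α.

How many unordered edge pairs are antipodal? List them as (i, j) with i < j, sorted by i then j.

α = atan 0.15 = 8.53°;  2α = 17.06°
n_0 = (-0.3576, -0.9339)
n_1 = (+0.1397, -0.9902)
n_2 = (+0.9990, -0.0456)
n_3 = (+0.6941, +0.7198)
n_4 = (+0.2041, +0.9790)
n_5 = (-0.5328, +0.8462)
n_6 = (-0.8909, -0.4541)
  (0,1): δ = 151.01°  ·
  (0,2): δ = 71.66°  ·
  (0,3): δ = 23.00°  ·
  (0,4): δ = 9.18°  ✓
  (0,5): δ = 53.15°  ·
  (0,6): δ = 137.97°  ·
  (1,2): δ = 100.65°  ·
  (1,3): δ = 51.99°  ·
  (1,4): δ = 19.80°  ·
  (1,5): δ = 24.17°  ·
  (1,6): δ = 108.98°  ·
  (2,3): δ = 131.34°  ·
  (2,4): δ = 99.16°  ·
  (2,5): δ = 55.19°  ·
  (2,6): δ = 29.63°  ·
  (3,4): δ = 147.82°  ·
  (3,5): δ = 103.85°  ·
  (3,6): δ = 19.03°  ·
  (4,5): δ = 136.03°  ·
  (4,6): δ = 51.22°  ·
  (5,6): δ = 95.19°  ·
antipodal pairs: 1

count = 1; pairs: (0,4)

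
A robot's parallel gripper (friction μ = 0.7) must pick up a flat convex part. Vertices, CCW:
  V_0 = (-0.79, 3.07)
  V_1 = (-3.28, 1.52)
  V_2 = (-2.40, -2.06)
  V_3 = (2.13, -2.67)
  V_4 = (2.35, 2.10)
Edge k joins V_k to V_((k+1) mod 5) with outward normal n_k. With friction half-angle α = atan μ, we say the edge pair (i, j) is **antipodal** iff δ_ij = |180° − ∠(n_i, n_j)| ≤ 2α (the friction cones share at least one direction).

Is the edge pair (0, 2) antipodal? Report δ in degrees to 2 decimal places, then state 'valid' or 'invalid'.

δ = 39.57°, valid

α = atan 0.7 = 34.99°;  2α = 69.98°
edge 0: e_0 = (-2.49, -1.55);  n_0 = (-0.5285, +0.8490)
edge 2: e_2 = (+4.53, -0.61);  n_2 = (-0.1335, -0.9911)
∠(n_0, n_2) = 140.43°
δ = |180° − 140.43°| = 39.57°
39.57° ≤ 2α = 69.98°  →  valid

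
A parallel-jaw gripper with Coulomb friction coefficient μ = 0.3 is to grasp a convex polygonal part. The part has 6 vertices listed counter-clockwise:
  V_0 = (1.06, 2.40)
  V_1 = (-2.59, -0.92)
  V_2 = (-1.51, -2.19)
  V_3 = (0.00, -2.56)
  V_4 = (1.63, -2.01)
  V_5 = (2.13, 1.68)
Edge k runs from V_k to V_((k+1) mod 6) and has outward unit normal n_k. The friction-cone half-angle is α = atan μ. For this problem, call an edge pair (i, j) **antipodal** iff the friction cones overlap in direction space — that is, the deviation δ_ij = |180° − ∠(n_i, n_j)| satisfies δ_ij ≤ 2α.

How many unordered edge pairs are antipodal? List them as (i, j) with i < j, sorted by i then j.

α = atan 0.3 = 16.70°;  2α = 33.40°
n_0 = (-0.6729, +0.7398)
n_1 = (-0.7618, -0.6478)
n_2 = (-0.2380, -0.9713)
n_3 = (+0.3197, -0.9475)
n_4 = (+0.9909, -0.1343)
n_5 = (+0.5583, +0.8297)
  (0,1): δ = 91.91°  ·
  (0,2): δ = 56.06°  ·
  (0,3): δ = 23.64°  ✓
  (0,4): δ = 39.99°  ·
  (0,5): δ = 103.77°  ·
  (1,2): δ = 144.15°  ·
  (1,3): δ = 111.73°  ·
  (1,4): δ = 48.09°  ·
  (1,5): δ = 15.69°  ✓
  (2,3): δ = 147.59°  ·
  (2,4): δ = 83.95°  ·
  (2,5): δ = 20.17°  ✓
  (3,4): δ = 116.36°  ·
  (3,5): δ = 52.58°  ·
  (4,5): δ = 116.22°  ·
antipodal pairs: 3

count = 3; pairs: (0,3), (1,5), (2,5)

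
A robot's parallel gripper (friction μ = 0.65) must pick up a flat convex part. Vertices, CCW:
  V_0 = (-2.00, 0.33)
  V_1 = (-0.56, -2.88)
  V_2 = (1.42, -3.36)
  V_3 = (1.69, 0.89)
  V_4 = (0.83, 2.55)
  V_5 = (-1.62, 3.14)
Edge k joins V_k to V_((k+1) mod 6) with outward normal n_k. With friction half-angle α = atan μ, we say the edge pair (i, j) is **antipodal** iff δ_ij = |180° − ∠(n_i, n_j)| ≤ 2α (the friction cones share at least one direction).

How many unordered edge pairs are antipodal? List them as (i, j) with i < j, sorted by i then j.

α = atan 0.65 = 33.02°;  2α = 66.05°
n_0 = (-0.9124, -0.4093)
n_1 = (-0.2356, -0.9719)
n_2 = (+0.9980, -0.0634)
n_3 = (+0.8879, +0.4600)
n_4 = (+0.2341, +0.9722)
n_5 = (-0.9910, +0.1340)
  (0,1): δ = 127.79°  ·
  (0,2): δ = 27.80°  ✓
  (0,3): δ = 3.23°  ✓
  (0,4): δ = 52.30°  ✓
  (0,5): δ = 148.14°  ·
  (1,2): δ = 80.01°  ·
  (1,3): δ = 48.99°  ✓
  (1,4): δ = 0.09°  ✓
  (1,5): δ = 95.93°  ·
  (2,3): δ = 148.98°  ·
  (2,4): δ = 99.90°  ·
  (2,5): δ = 4.07°  ✓
  (3,4): δ = 130.93°  ·
  (3,5): δ = 35.09°  ✓
  (4,5): δ = 84.16°  ·
antipodal pairs: 7

count = 7; pairs: (0,2), (0,3), (0,4), (1,3), (1,4), (2,5), (3,5)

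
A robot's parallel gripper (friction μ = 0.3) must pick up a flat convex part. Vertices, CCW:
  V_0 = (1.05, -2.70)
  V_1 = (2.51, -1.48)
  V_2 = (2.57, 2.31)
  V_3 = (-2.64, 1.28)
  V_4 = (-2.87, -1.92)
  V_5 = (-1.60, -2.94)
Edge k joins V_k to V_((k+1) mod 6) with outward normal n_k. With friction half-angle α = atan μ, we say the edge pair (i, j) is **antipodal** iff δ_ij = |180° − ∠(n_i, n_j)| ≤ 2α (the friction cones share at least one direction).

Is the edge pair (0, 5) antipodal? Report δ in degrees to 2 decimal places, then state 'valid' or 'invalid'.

δ = 145.29°, invalid

α = atan 0.3 = 16.70°;  2α = 33.40°
edge 0: e_0 = (+1.46, +1.22);  n_0 = (+0.6412, -0.7674)
edge 5: e_5 = (+2.65, +0.24);  n_5 = (+0.0902, -0.9959)
∠(n_0, n_5) = 34.71°
δ = |180° − 34.71°| = 145.29°
145.29° > 2α = 33.40°  →  invalid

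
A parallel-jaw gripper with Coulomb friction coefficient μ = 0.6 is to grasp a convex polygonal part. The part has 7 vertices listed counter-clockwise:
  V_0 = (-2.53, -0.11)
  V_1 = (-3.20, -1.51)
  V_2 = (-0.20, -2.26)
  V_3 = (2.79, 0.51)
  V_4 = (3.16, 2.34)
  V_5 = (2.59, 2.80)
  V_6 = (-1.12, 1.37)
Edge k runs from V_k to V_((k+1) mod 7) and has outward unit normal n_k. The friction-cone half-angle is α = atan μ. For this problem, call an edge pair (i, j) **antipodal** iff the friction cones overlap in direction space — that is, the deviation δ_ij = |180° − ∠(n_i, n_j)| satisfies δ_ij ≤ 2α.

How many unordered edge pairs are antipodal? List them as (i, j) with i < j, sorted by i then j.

α = atan 0.6 = 30.96°;  2α = 61.93°
n_0 = (-0.9020, +0.4317)
n_1 = (-0.2425, -0.9701)
n_2 = (+0.6796, -0.7336)
n_3 = (+0.9802, -0.1982)
n_4 = (+0.6280, +0.7782)
n_5 = (-0.3597, +0.9331)
n_6 = (-0.7240, +0.6898)
  (0,1): δ = 78.46°  ·
  (0,2): δ = 21.61°  ✓
  (0,3): δ = 14.14°  ✓
  (0,4): δ = 76.67°  ·
  (0,5): δ = 136.65°  ·
  (0,6): δ = 161.96°  ·
  (1,2): δ = 123.15°  ·
  (1,3): δ = 87.39°  ·
  (1,4): δ = 24.87°  ✓
  (1,5): δ = 35.12°  ✓
  (1,6): δ = 60.42°  ✓
  (2,3): δ = 144.24°  ·
  (2,4): δ = 81.72°  ·
  (2,5): δ = 21.73°  ✓
  (2,6): δ = 3.57°  ✓
  (3,4): δ = 117.47°  ·
  (3,5): δ = 57.49°  ✓
  (3,6): δ = 32.18°  ✓
  (4,5): δ = 120.02°  ·
  (4,6): δ = 94.71°  ·
  (5,6): δ = 154.69°  ·
antipodal pairs: 9

count = 9; pairs: (0,2), (0,3), (1,4), (1,5), (1,6), (2,5), (2,6), (3,5), (3,6)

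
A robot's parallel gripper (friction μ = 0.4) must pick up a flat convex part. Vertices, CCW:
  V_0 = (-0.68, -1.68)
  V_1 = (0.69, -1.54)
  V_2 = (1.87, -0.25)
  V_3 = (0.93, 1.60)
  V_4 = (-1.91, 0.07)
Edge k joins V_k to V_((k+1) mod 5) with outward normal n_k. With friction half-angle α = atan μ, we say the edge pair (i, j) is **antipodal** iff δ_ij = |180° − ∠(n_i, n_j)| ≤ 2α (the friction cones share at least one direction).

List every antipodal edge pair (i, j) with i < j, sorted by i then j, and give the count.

count = 3; pairs: (0,3), (1,3), (2,4)

α = atan 0.4 = 21.80°;  2α = 43.60°
n_0 = (+0.1017, -0.9948)
n_1 = (+0.7379, -0.6749)
n_2 = (+0.8915, +0.4530)
n_3 = (-0.4743, +0.8804)
n_4 = (-0.8181, -0.5750)
  (0,1): δ = 138.28°  ·
  (0,2): δ = 68.90°  ·
  (0,3): δ = 22.48°  ✓
  (0,4): δ = 119.27°  ·
  (1,2): δ = 110.61°  ·
  (1,3): δ = 19.24°  ✓
  (1,4): δ = 77.55°  ·
  (2,3): δ = 88.62°  ·
  (2,4): δ = 8.17°  ✓
  (3,4): δ = 83.21°  ·
antipodal pairs: 3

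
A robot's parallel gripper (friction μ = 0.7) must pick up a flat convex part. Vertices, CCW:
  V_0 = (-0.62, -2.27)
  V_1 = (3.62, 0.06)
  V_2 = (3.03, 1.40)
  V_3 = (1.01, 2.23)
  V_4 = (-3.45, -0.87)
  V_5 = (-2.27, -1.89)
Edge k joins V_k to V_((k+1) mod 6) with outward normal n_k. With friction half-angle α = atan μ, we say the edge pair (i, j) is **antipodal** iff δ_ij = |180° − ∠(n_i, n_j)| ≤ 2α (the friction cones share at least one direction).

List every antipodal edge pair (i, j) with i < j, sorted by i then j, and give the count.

α = atan 0.7 = 34.99°;  2α = 69.98°
n_0 = (+0.4816, -0.8764)
n_1 = (+0.9152, +0.4030)
n_2 = (+0.3801, +0.9250)
n_3 = (-0.5707, +0.8211)
n_4 = (-0.6540, -0.7565)
n_5 = (-0.2244, -0.9745)
  (0,1): δ = 95.03°  ·
  (0,2): δ = 51.13°  ✓
  (0,3): δ = 6.01°  ✓
  (0,4): δ = 110.37°  ·
  (0,5): δ = 138.24°  ·
  (1,2): δ = 136.10°  ·
  (1,3): δ = 78.96°  ·
  (1,4): δ = 25.40°  ✓
  (1,5): δ = 53.27°  ✓
  (2,3): δ = 122.86°  ·
  (2,4): δ = 18.50°  ✓
  (2,5): δ = 9.37°  ✓
  (3,4): δ = 75.64°  ·
  (3,5): δ = 47.77°  ✓
  (4,5): δ = 152.13°  ·
antipodal pairs: 7

count = 7; pairs: (0,2), (0,3), (1,4), (1,5), (2,4), (2,5), (3,5)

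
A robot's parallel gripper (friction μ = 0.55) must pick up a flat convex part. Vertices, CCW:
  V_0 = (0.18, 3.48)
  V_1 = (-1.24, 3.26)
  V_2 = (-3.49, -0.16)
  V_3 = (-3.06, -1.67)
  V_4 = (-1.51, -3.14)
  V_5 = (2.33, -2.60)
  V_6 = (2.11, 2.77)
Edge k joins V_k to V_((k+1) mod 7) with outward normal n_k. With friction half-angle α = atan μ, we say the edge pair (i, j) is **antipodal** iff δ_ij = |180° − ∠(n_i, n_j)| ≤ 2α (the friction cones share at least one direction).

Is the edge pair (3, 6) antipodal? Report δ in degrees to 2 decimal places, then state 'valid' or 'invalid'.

δ = 23.29°, valid

α = atan 0.55 = 28.81°;  2α = 57.62°
edge 3: e_3 = (+1.55, -1.47);  n_3 = (-0.6881, -0.7256)
edge 6: e_6 = (-1.93, +0.71);  n_6 = (+0.3453, +0.9385)
∠(n_3, n_6) = 156.71°
δ = |180° − 156.71°| = 23.29°
23.29° ≤ 2α = 57.62°  →  valid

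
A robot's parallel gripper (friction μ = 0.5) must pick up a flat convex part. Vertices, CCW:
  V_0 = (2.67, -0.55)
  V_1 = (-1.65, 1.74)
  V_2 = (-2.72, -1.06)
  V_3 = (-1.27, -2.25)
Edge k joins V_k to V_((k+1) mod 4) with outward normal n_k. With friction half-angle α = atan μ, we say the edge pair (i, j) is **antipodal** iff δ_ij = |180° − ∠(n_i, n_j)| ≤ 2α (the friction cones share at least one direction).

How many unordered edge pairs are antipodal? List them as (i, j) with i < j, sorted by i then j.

count = 3; pairs: (0,2), (0,3), (1,3)

α = atan 0.5 = 26.57°;  2α = 53.13°
n_0 = (+0.4684, +0.8835)
n_1 = (-0.9341, +0.3570)
n_2 = (-0.6344, -0.7730)
n_3 = (+0.3962, -0.9182)
  (0,1): δ = 82.99°  ·
  (0,2): δ = 11.45°  ✓
  (0,3): δ = 51.27°  ✓
  (1,2): δ = 108.46°  ·
  (1,3): δ = 45.75°  ✓
  (2,3): δ = 117.29°  ·
antipodal pairs: 3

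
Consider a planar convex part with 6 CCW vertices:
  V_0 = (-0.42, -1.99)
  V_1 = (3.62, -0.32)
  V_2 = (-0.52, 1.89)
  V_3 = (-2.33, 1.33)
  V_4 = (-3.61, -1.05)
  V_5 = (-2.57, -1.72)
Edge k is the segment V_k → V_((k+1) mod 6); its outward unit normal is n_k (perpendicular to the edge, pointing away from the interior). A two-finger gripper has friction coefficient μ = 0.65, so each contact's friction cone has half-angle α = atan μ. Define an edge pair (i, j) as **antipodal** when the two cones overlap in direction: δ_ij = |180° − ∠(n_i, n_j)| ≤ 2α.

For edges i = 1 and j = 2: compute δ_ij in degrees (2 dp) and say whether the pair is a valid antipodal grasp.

δ = 134.71°, invalid

α = atan 0.65 = 33.02°;  2α = 66.05°
edge 1: e_1 = (-4.14, +2.21);  n_1 = (+0.4709, +0.8822)
edge 2: e_2 = (-1.81, -0.56);  n_2 = (-0.2956, +0.9553)
∠(n_1, n_2) = 45.29°
δ = |180° − 45.29°| = 134.71°
134.71° > 2α = 66.05°  →  invalid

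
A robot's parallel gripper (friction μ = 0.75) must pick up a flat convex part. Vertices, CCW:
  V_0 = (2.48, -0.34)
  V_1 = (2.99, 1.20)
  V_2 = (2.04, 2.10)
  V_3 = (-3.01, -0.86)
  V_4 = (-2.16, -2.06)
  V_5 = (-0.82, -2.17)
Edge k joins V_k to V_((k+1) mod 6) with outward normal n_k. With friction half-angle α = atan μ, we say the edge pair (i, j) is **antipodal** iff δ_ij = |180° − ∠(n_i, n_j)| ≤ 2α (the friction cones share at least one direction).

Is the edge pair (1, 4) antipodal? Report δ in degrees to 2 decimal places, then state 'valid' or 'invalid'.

δ = 38.76°, valid

α = atan 0.75 = 36.87°;  2α = 73.74°
edge 1: e_1 = (-0.95, +0.90);  n_1 = (+0.6877, +0.7260)
edge 4: e_4 = (+1.34, -0.11);  n_4 = (-0.0818, -0.9966)
∠(n_1, n_4) = 141.24°
δ = |180° − 141.24°| = 38.76°
38.76° ≤ 2α = 73.74°  →  valid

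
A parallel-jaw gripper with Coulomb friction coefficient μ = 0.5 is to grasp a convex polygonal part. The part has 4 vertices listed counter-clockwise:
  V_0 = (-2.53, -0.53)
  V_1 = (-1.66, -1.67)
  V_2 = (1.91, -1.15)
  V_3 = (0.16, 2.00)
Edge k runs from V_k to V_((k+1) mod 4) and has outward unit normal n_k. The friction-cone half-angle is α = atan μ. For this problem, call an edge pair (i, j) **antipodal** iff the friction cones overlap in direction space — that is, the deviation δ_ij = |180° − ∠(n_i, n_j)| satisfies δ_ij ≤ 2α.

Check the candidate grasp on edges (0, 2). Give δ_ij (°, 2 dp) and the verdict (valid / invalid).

δ = 8.29°, valid

α = atan 0.5 = 26.57°;  2α = 53.13°
edge 0: e_0 = (+0.87, -1.14);  n_0 = (-0.7950, -0.6067)
edge 2: e_2 = (-1.75, +3.15);  n_2 = (+0.8742, +0.4856)
∠(n_0, n_2) = 171.71°
δ = |180° − 171.71°| = 8.29°
8.29° ≤ 2α = 53.13°  →  valid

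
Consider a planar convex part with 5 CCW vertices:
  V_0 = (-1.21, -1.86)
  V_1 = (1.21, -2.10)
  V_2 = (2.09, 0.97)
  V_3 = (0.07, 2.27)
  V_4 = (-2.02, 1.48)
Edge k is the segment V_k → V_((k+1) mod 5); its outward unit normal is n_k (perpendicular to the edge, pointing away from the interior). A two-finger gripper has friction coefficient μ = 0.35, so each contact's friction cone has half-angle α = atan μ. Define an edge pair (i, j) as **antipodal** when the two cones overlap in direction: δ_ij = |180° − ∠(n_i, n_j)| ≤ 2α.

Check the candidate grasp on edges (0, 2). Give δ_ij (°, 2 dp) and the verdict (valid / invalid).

δ = 27.10°, valid

α = atan 0.35 = 19.29°;  2α = 38.58°
edge 0: e_0 = (+2.42, -0.24);  n_0 = (-0.0987, -0.9951)
edge 2: e_2 = (-2.02, +1.30);  n_2 = (+0.5412, +0.8409)
∠(n_0, n_2) = 152.90°
δ = |180° − 152.90°| = 27.10°
27.10° ≤ 2α = 38.58°  →  valid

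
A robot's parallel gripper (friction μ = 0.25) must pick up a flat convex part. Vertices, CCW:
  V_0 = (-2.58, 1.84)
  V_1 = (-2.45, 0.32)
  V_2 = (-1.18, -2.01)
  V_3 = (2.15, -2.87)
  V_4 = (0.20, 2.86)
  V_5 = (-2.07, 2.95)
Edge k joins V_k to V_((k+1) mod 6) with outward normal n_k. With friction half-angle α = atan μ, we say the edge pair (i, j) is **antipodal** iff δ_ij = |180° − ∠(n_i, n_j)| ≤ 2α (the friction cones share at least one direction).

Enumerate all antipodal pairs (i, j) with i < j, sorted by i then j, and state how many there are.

α = atan 0.25 = 14.04°;  2α = 28.07°
n_0 = (-0.9964, -0.0852)
n_1 = (-0.8780, -0.4786)
n_2 = (-0.2501, -0.9682)
n_3 = (+0.9467, +0.3222)
n_4 = (+0.0396, +0.9992)
n_5 = (-0.9087, +0.4175)
  (0,1): δ = 156.30°  ·
  (0,2): δ = 109.37°  ·
  (0,3): δ = 13.91°  ✓
  (0,4): δ = 82.84°  ·
  (0,5): δ = 150.43°  ·
  (1,2): δ = 133.07°  ·
  (1,3): δ = 9.80°  ✓
  (1,4): δ = 59.14°  ·
  (1,5): δ = 126.73°  ·
  (2,3): δ = 56.73°  ·
  (2,4): δ = 12.21°  ✓
  (2,5): δ = 79.80°  ·
  (3,4): δ = 111.06°  ·
  (3,5): δ = 43.47°  ·
  (4,5): δ = 112.41°  ·
antipodal pairs: 3

count = 3; pairs: (0,3), (1,3), (2,4)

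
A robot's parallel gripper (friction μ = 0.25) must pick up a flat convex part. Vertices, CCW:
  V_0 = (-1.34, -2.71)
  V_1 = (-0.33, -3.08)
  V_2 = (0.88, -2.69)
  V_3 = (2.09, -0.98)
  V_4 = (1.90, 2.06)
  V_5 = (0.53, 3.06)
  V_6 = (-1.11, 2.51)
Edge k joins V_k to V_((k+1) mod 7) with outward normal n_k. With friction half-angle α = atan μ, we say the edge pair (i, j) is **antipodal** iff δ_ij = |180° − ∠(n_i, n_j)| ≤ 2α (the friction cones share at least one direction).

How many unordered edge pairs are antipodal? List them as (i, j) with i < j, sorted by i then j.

α = atan 0.25 = 14.04°;  2α = 28.07°
n_0 = (-0.3440, -0.9390)
n_1 = (+0.3068, -0.9518)
n_2 = (+0.8163, -0.5776)
n_3 = (+0.9981, +0.0624)
n_4 = (+0.5896, +0.8077)
n_5 = (-0.3180, +0.9481)
n_6 = (-0.9990, +0.0440)
  (0,1): δ = 142.02°  ·
  (0,2): δ = 105.16°  ·
  (0,3): δ = 66.30°  ·
  (0,4): δ = 16.01°  ✓
  (0,5): δ = 38.66°  ·
  (0,6): δ = 107.60°  ·
  (1,2): δ = 143.15°  ·
  (1,3): δ = 104.29°  ·
  (1,4): δ = 53.99°  ·
  (1,5): δ = 0.67°  ✓
  (1,6): δ = 69.61°  ·
  (2,3): δ = 141.14°  ·
  (2,4): δ = 90.84°  ·
  (2,5): δ = 36.18°  ·
  (2,6): δ = 32.76°  ·
  (3,4): δ = 129.70°  ·
  (3,5): δ = 75.04°  ·
  (3,6): δ = 6.10°  ✓
  (4,5): δ = 125.33°  ·
  (4,6): δ = 56.40°  ·
  (5,6): δ = 111.06°  ·
antipodal pairs: 3

count = 3; pairs: (0,4), (1,5), (3,6)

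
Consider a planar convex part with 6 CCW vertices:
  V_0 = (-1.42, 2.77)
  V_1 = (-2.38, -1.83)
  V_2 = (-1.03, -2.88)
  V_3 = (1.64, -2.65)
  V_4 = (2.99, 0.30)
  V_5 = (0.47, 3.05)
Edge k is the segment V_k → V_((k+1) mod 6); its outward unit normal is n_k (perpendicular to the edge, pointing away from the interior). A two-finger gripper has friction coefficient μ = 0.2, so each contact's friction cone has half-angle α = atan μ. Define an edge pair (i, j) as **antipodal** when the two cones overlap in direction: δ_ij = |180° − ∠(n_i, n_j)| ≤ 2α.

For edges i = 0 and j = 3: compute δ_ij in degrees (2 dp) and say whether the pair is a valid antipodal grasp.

δ = 12.80°, valid

α = atan 0.2 = 11.31°;  2α = 22.62°
edge 0: e_0 = (-0.96, -4.60);  n_0 = (-0.9789, +0.2043)
edge 3: e_3 = (+1.35, +2.95);  n_3 = (+0.9093, -0.4161)
∠(n_0, n_3) = 167.20°
δ = |180° − 167.20°| = 12.80°
12.80° ≤ 2α = 22.62°  →  valid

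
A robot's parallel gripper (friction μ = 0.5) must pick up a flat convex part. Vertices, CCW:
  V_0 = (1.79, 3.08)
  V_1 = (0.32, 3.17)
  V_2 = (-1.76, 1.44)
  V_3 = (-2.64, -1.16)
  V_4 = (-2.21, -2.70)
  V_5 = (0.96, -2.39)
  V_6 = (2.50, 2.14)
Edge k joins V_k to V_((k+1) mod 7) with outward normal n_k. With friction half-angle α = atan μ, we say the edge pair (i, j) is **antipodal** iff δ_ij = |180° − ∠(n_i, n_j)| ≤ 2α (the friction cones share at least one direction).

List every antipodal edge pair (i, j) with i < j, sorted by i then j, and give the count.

count = 6; pairs: (0,4), (1,4), (1,5), (2,5), (3,5), (3,6)

α = atan 0.5 = 26.57°;  2α = 53.13°
n_0 = (+0.0611, +0.9981)
n_1 = (-0.6395, +0.7688)
n_2 = (-0.9472, +0.3206)
n_3 = (-0.9632, -0.2689)
n_4 = (+0.0973, -0.9953)
n_5 = (+0.9468, -0.3219)
n_6 = (+0.7980, +0.6027)
  (0,1): δ = 136.75°  ·
  (0,2): δ = 105.20°  ·
  (0,3): δ = 70.90°  ·
  (0,4): δ = 9.09°  ✓
  (0,5): δ = 74.73°  ·
  (0,6): δ = 130.57°  ·
  (1,2): δ = 148.45°  ·
  (1,3): δ = 114.15°  ·
  (1,4): δ = 34.17°  ✓
  (1,5): δ = 31.47°  ✓
  (1,6): δ = 87.31°  ·
  (2,3): δ = 145.70°  ·
  (2,4): δ = 65.72°  ·
  (2,5): δ = 0.08°  ✓
  (2,6): δ = 55.76°  ·
  (3,4): δ = 100.02°  ·
  (3,5): δ = 34.38°  ✓
  (3,6): δ = 21.46°  ✓
  (4,5): δ = 114.36°  ·
  (4,6): δ = 58.52°  ·
  (5,6): δ = 124.16°  ·
antipodal pairs: 6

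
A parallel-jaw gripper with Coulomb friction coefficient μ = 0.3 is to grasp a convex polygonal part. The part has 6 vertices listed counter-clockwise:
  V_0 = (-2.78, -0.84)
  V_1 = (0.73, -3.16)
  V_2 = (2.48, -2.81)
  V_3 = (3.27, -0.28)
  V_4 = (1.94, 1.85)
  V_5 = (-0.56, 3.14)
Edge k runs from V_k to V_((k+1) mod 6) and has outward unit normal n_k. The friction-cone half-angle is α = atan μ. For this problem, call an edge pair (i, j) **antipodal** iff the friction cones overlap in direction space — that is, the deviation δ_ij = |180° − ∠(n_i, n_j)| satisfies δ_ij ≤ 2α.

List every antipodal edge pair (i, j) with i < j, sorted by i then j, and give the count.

count = 3; pairs: (0,3), (0,4), (2,5)

α = atan 0.3 = 16.70°;  2α = 33.40°
n_0 = (-0.5514, -0.8342)
n_1 = (+0.1961, -0.9806)
n_2 = (+0.9545, -0.2981)
n_3 = (+0.8482, +0.5296)
n_4 = (+0.4586, +0.8887)
n_5 = (-0.8733, +0.4871)
  (0,1): δ = 135.23°  ·
  (0,2): δ = 73.88°  ·
  (0,3): δ = 24.56°  ✓
  (0,4): δ = 6.17°  ✓
  (0,5): δ = 94.31°  ·
  (1,2): δ = 118.65°  ·
  (1,3): δ = 69.33°  ·
  (1,4): δ = 38.60°  ·
  (1,5): δ = 49.54°  ·
  (2,3): δ = 130.68°  ·
  (2,4): δ = 99.95°  ·
  (2,5): δ = 11.81°  ✓
  (3,4): δ = 149.27°  ·
  (3,5): δ = 61.13°  ·
  (4,5): δ = 91.86°  ·
antipodal pairs: 3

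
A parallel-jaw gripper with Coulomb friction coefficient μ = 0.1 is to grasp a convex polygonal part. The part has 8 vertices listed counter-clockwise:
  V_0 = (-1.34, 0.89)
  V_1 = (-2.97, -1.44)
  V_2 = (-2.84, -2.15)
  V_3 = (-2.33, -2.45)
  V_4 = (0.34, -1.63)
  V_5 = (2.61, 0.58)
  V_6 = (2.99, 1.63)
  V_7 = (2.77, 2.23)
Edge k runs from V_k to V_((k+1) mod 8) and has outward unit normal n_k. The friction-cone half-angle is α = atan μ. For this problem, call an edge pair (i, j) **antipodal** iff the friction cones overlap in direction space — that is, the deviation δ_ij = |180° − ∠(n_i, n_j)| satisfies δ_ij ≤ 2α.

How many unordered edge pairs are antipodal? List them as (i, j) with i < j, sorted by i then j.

count = 3; pairs: (0,4), (1,6), (3,7)

α = atan 0.1 = 5.71°;  2α = 11.42°
n_0 = (-0.8194, +0.5732)
n_1 = (-0.9836, -0.1801)
n_2 = (-0.5070, -0.8619)
n_3 = (+0.2936, -0.9559)
n_4 = (+0.6976, -0.7165)
n_5 = (+0.9403, -0.3403)
n_6 = (+0.9389, +0.3443)
n_7 = (-0.3100, +0.9507)
  (0,1): δ = 134.65°  ·
  (0,2): δ = 85.49°  ·
  (0,3): δ = 37.95°  ·
  (0,4): δ = 10.79°  ✓
  (0,5): δ = 15.08°  ·
  (0,6): δ = 55.11°  ·
  (0,7): δ = 143.03°  ·
  (1,2): δ = 130.84°  ·
  (1,3): δ = 83.30°  ·
  (1,4): δ = 56.14°  ·
  (1,5): δ = 30.27°  ·
  (1,6): δ = 9.76°  ✓
  (1,7): δ = 97.68°  ·
  (2,3): δ = 132.46°  ·
  (2,4): δ = 105.30°  ·
  (2,5): δ = 79.43°  ·
  (2,6): δ = 39.40°  ·
  (2,7): δ = 48.52°  ·
  (3,4): δ = 152.84°  ·
  (3,5): δ = 126.97°  ·
  (3,6): δ = 86.94°  ·
  (3,7): δ = 0.99°  ✓
  (4,5): δ = 154.13°  ·
  (4,6): δ = 114.10°  ·
  (4,7): δ = 26.17°  ·
  (5,6): δ = 139.97°  ·
  (5,7): δ = 52.05°  ·
  (6,7): δ = 92.08°  ·
antipodal pairs: 3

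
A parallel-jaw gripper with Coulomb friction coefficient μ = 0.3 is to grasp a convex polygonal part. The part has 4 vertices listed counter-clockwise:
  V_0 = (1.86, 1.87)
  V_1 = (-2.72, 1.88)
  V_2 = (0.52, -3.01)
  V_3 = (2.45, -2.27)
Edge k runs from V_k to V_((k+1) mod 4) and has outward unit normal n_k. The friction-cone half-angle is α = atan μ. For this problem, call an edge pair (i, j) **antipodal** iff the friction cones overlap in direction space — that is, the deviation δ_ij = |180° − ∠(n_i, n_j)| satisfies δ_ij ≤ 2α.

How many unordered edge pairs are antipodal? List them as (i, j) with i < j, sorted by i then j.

α = atan 0.3 = 16.70°;  2α = 33.40°
n_0 = (+0.0022, +1.0000)
n_1 = (-0.8336, -0.5523)
n_2 = (+0.3580, -0.9337)
n_3 = (+0.9900, +0.1411)
  (0,1): δ = 56.35°  ·
  (0,2): δ = 21.10°  ✓
  (0,3): δ = 98.24°  ·
  (1,2): δ = 102.55°  ·
  (1,3): δ = 25.42°  ✓
  (2,3): δ = 102.87°  ·
antipodal pairs: 2

count = 2; pairs: (0,2), (1,3)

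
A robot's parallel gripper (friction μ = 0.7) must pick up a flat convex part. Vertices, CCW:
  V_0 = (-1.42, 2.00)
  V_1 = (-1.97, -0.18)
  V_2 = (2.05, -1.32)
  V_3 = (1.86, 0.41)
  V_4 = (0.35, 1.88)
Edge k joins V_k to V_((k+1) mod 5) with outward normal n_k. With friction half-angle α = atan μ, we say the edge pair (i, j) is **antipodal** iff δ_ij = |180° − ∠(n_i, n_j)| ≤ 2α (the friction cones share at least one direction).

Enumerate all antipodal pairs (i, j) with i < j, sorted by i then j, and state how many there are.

count = 5; pairs: (0,2), (0,3), (1,2), (1,3), (1,4)

α = atan 0.7 = 34.99°;  2α = 69.98°
n_0 = (-0.9696, +0.2446)
n_1 = (-0.2728, -0.9621)
n_2 = (+0.9940, +0.1092)
n_3 = (+0.6976, +0.7165)
n_4 = (+0.0676, +0.9977)
  (0,1): δ = 91.67°  ·
  (0,2): δ = 20.43°  ✓
  (0,3): δ = 59.93°  ✓
  (0,4): δ = 100.28°  ·
  (1,2): δ = 67.90°  ✓
  (1,3): δ = 28.40°  ✓
  (1,4): δ = 11.95°  ✓
  (2,3): δ = 140.50°  ·
  (2,4): δ = 100.15°  ·
  (3,4): δ = 139.65°  ·
antipodal pairs: 5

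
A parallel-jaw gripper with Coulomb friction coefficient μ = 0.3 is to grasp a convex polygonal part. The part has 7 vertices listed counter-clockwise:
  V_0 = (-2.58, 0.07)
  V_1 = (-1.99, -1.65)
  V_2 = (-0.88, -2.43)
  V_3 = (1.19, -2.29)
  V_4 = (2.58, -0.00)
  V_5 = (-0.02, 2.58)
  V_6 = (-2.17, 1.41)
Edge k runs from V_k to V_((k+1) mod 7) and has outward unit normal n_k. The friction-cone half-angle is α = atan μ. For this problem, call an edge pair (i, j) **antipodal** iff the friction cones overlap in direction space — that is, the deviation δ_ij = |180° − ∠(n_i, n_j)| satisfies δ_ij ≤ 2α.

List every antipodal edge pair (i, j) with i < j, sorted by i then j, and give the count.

count = 5; pairs: (0,4), (1,4), (2,5), (3,5), (3,6)

α = atan 0.3 = 16.70°;  2α = 33.40°
n_0 = (-0.9459, -0.3245)
n_1 = (-0.5749, -0.8182)
n_2 = (+0.0675, -0.9977)
n_3 = (+0.8548, -0.5189)
n_4 = (+0.7044, +0.7098)
n_5 = (-0.4780, +0.8784)
n_6 = (-0.9562, +0.2926)
  (0,1): δ = 144.03°  ·
  (0,2): δ = 105.06°  ·
  (0,3): δ = 50.19°  ·
  (0,4): δ = 26.29°  ✓
  (0,5): δ = 99.62°  ·
  (0,6): δ = 144.05°  ·
  (1,2): δ = 141.03°  ·
  (1,3): δ = 86.16°  ·
  (1,4): δ = 9.68°  ✓
  (1,5): δ = 63.65°  ·
  (1,6): δ = 108.08°  ·
  (2,3): δ = 125.13°  ·
  (2,4): δ = 48.65°  ·
  (2,5): δ = 24.69°  ✓
  (2,6): δ = 69.12°  ·
  (3,4): δ = 103.52°  ·
  (3,5): δ = 30.19°  ✓
  (3,6): δ = 14.24°  ✓
  (4,5): δ = 106.67°  ·
  (4,6): δ = 62.23°  ·
  (5,6): δ = 135.57°  ·
antipodal pairs: 5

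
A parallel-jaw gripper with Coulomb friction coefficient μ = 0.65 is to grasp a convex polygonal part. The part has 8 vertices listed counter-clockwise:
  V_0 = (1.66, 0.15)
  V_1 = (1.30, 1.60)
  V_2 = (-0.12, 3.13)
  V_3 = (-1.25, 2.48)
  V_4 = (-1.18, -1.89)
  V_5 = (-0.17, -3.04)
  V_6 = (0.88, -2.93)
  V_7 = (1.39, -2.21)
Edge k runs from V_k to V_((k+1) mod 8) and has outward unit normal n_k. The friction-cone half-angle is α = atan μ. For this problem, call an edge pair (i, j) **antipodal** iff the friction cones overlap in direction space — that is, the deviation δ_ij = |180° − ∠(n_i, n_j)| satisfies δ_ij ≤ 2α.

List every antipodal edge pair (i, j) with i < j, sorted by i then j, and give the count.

α = atan 0.65 = 33.02°;  2α = 66.05°
n_0 = (+0.9705, +0.2410)
n_1 = (+0.7330, +0.6803)
n_2 = (-0.4986, +0.8668)
n_3 = (-0.9999, -0.0160)
n_4 = (-0.7514, -0.6599)
n_5 = (+0.1042, -0.9946)
n_6 = (+0.8160, -0.5780)
n_7 = (+0.9935, -0.1137)
  (0,1): δ = 151.08°  ·
  (0,2): δ = 74.03°  ·
  (0,3): δ = 13.03°  ✓
  (0,4): δ = 27.35°  ✓
  (0,5): δ = 82.04°  ·
  (0,6): δ = 130.75°  ·
  (0,7): δ = 159.53°  ·
  (1,2): δ = 102.96°  ·
  (1,3): δ = 41.95°  ✓
  (1,4): δ = 1.57°  ✓
  (1,5): δ = 53.12°  ✓
  (1,6): δ = 101.82°  ·
  (1,7): δ = 130.61°  ·
  (2,3): δ = 118.99°  ·
  (2,4): δ = 78.62°  ·
  (2,5): δ = 23.93°  ✓
  (2,6): δ = 24.78°  ✓
  (2,7): δ = 53.56°  ✓
  (3,4): δ = 139.63°  ·
  (3,5): δ = 84.94°  ·
  (3,6): δ = 36.23°  ✓
  (3,7): δ = 7.44°  ✓
  (4,5): δ = 125.31°  ·
  (4,6): δ = 76.60°  ·
  (4,7): δ = 47.82°  ✓
  (5,6): δ = 131.29°  ·
  (5,7): δ = 102.51°  ·
  (6,7): δ = 151.22°  ·
antipodal pairs: 11

count = 11; pairs: (0,3), (0,4), (1,3), (1,4), (1,5), (2,5), (2,6), (2,7), (3,6), (3,7), (4,7)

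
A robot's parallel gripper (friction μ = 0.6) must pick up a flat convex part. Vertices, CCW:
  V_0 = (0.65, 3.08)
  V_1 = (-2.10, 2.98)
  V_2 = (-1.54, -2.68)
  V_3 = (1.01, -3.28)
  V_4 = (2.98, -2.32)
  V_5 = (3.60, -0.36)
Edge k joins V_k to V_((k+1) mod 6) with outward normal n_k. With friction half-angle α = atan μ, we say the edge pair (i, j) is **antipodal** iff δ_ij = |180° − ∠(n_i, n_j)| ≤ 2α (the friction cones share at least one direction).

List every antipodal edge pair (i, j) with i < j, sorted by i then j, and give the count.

α = atan 0.6 = 30.96°;  2α = 61.93°
n_0 = (-0.0363, +0.9993)
n_1 = (-0.9951, -0.0985)
n_2 = (-0.2290, -0.9734)
n_3 = (+0.4381, -0.8989)
n_4 = (+0.9534, -0.3016)
n_5 = (+0.7591, +0.6510)
  (0,1): δ = 86.43°  ·
  (0,2): δ = 15.32°  ✓
  (0,3): δ = 23.90°  ✓
  (0,4): δ = 70.36°  ·
  (0,5): δ = 128.53°  ·
  (1,2): δ = 108.89°  ·
  (1,3): δ = 69.67°  ·
  (1,4): δ = 23.20°  ✓
  (1,5): δ = 34.96°  ✓
  (2,3): δ = 140.78°  ·
  (2,4): δ = 94.31°  ·
  (2,5): δ = 36.14°  ✓
  (3,4): δ = 133.53°  ·
  (3,5): δ = 75.37°  ·
  (4,5): δ = 121.83°  ·
antipodal pairs: 5

count = 5; pairs: (0,2), (0,3), (1,4), (1,5), (2,5)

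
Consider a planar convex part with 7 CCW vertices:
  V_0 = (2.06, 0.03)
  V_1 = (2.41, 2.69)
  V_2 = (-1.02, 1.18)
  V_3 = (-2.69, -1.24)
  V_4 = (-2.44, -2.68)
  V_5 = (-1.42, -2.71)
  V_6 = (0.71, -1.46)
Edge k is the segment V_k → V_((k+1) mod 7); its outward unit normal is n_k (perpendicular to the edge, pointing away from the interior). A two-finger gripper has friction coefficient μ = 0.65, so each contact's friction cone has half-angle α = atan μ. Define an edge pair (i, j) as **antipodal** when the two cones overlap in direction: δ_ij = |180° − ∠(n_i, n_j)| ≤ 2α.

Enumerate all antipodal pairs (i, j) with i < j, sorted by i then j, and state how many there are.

α = atan 0.65 = 33.02°;  2α = 66.05°
n_0 = (+0.9915, -0.1305)
n_1 = (-0.4029, +0.9152)
n_2 = (-0.8230, +0.5680)
n_3 = (-0.9853, -0.1711)
n_4 = (-0.0294, -0.9996)
n_5 = (+0.5061, -0.8625)
n_6 = (+0.7411, -0.6714)
  (0,1): δ = 58.74°  ✓
  (0,2): δ = 27.11°  ✓
  (0,3): δ = 17.34°  ✓
  (0,4): δ = 95.81°  ·
  (0,5): δ = 127.90°  ·
  (0,6): δ = 145.32°  ·
  (1,2): δ = 148.37°  ·
  (1,3): δ = 103.91°  ·
  (1,4): δ = 25.45°  ✓
  (1,5): δ = 6.65°  ✓
  (1,6): δ = 24.06°  ✓
  (2,3): δ = 135.54°  ·
  (2,4): δ = 57.08°  ✓
  (2,5): δ = 24.98°  ✓
  (2,6): δ = 7.57°  ✓
  (3,4): δ = 101.53°  ·
  (3,5): δ = 69.44°  ·
  (3,6): δ = 52.03°  ✓
  (4,5): δ = 147.91°  ·
  (4,6): δ = 130.49°  ·
  (5,6): δ = 162.58°  ·
antipodal pairs: 10

count = 10; pairs: (0,1), (0,2), (0,3), (1,4), (1,5), (1,6), (2,4), (2,5), (2,6), (3,6)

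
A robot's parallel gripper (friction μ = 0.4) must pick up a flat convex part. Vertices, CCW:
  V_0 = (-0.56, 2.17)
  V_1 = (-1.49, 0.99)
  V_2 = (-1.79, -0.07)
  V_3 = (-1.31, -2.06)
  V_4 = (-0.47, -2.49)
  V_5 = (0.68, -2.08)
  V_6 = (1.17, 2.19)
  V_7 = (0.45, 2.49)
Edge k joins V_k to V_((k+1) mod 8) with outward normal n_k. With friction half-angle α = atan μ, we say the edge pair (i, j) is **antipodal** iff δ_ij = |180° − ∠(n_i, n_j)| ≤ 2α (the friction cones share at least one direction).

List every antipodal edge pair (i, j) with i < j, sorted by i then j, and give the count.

count = 7; pairs: (0,4), (0,5), (1,5), (2,5), (3,6), (4,6), (4,7)

α = atan 0.4 = 21.80°;  2α = 43.60°
n_0 = (-0.7854, +0.6190)
n_1 = (-0.9622, +0.2723)
n_2 = (-0.9721, -0.2345)
n_3 = (-0.4557, -0.8901)
n_4 = (+0.3358, -0.9419)
n_5 = (+0.9935, -0.1140)
n_6 = (+0.3846, +0.9231)
n_7 = (-0.3020, +0.9533)
  (0,1): δ = 157.56°  ·
  (0,2): δ = 128.20°  ·
  (0,3): δ = 78.87°  ·
  (0,4): δ = 32.13°  ✓
  (0,5): δ = 31.70°  ✓
  (0,6): δ = 105.62°  ·
  (0,7): δ = 145.82°  ·
  (1,2): δ = 150.64°  ·
  (1,3): δ = 101.31°  ·
  (1,4): δ = 54.58°  ·
  (1,5): δ = 9.26°  ✓
  (1,6): δ = 83.18°  ·
  (1,7): δ = 123.38°  ·
  (2,3): δ = 130.67°  ·
  (2,4): δ = 83.94°  ·
  (2,5): δ = 20.11°  ✓
  (2,6): δ = 53.82°  ·
  (2,7): δ = 94.02°  ·
  (3,4): δ = 133.27°  ·
  (3,5): δ = 69.44°  ·
  (3,6): δ = 4.49°  ✓
  (3,7): δ = 44.69°  ·
  (4,5): δ = 116.17°  ·
  (4,6): δ = 42.24°  ✓
  (4,7): δ = 2.04°  ✓
  (5,6): δ = 106.07°  ·
  (5,7): δ = 65.87°  ·
  (6,7): δ = 139.80°  ·
antipodal pairs: 7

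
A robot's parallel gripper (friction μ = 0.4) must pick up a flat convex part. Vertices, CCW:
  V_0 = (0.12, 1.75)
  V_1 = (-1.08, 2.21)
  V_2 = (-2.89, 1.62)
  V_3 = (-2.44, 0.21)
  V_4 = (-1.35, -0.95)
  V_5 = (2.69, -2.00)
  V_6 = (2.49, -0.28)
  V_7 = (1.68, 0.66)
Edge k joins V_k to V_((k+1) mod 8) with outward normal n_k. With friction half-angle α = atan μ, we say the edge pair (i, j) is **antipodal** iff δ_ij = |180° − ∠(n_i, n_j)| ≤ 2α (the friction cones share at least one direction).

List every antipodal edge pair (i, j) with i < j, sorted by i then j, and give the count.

α = atan 0.4 = 21.80°;  2α = 43.60°
n_0 = (+0.3579, +0.9337)
n_1 = (-0.3099, +0.9508)
n_2 = (-0.9527, -0.3040)
n_3 = (-0.7288, -0.6848)
n_4 = (-0.2515, -0.9678)
n_5 = (+0.9933, +0.1155)
n_6 = (+0.7575, +0.6528)
n_7 = (+0.5728, +0.8197)
  (0,1): δ = 140.97°  ·
  (0,2): δ = 51.33°  ·
  (0,3): δ = 25.81°  ✓
  (0,4): δ = 6.40°  ✓
  (0,5): δ = 117.61°  ·
  (0,6): δ = 151.73°  ·
  (0,7): δ = 166.03°  ·
  (1,2): δ = 90.35°  ·
  (1,3): δ = 64.84°  ·
  (1,4): δ = 32.62°  ✓
  (1,5): δ = 78.58°  ·
  (1,6): δ = 112.70°  ·
  (1,7): δ = 127.00°  ·
  (2,3): δ = 154.48°  ·
  (2,4): δ = 122.27°  ·
  (2,5): δ = 11.07°  ✓
  (2,6): δ = 23.05°  ✓
  (2,7): δ = 37.36°  ✓
  (3,4): δ = 147.79°  ·
  (3,5): δ = 36.59°  ✓
  (3,6): δ = 2.47°  ✓
  (3,7): δ = 11.84°  ✓
  (4,5): δ = 68.80°  ·
  (4,6): δ = 34.68°  ✓
  (4,7): δ = 20.37°  ✓
  (5,6): δ = 145.88°  ·
  (5,7): δ = 131.58°  ·
  (6,7): δ = 165.69°  ·
antipodal pairs: 11

count = 11; pairs: (0,3), (0,4), (1,4), (2,5), (2,6), (2,7), (3,5), (3,6), (3,7), (4,6), (4,7)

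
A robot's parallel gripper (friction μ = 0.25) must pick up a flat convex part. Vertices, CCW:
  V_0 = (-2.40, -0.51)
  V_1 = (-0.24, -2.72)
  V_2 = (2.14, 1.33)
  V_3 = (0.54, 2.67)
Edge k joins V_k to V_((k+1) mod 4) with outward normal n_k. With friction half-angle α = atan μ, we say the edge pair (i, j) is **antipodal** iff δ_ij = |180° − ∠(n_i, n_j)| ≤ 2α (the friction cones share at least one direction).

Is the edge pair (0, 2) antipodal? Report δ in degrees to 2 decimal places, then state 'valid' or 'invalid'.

α = atan 0.25 = 14.04°;  2α = 28.07°
edge 0: e_0 = (+2.16, -2.21);  n_0 = (-0.7152, -0.6990)
edge 2: e_2 = (-1.60, +1.34);  n_2 = (+0.6421, +0.7666)
∠(n_0, n_2) = 174.29°
δ = |180° − 174.29°| = 5.71°
5.71° ≤ 2α = 28.07°  →  valid

δ = 5.71°, valid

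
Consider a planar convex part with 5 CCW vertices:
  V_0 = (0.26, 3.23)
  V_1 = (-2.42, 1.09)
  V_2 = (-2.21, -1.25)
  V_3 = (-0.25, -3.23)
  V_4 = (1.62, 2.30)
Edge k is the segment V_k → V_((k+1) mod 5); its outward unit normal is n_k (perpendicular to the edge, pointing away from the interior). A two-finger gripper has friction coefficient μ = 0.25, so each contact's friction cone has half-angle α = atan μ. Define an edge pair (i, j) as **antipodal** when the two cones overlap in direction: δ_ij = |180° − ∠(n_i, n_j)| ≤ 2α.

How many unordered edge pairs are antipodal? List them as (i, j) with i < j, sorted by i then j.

α = atan 0.25 = 14.04°;  2α = 28.07°
n_0 = (-0.6240, +0.7814)
n_1 = (-0.9960, -0.0894)
n_2 = (-0.7107, -0.7035)
n_3 = (+0.9473, -0.3203)
n_4 = (+0.5645, +0.8255)
  (0,1): δ = 123.48°  ·
  (0,2): δ = 83.90°  ·
  (0,3): δ = 32.71°  ·
  (0,4): δ = 107.03°  ·
  (1,2): δ = 140.42°  ·
  (1,3): δ = 23.81°  ✓
  (1,4): δ = 50.51°  ·
  (2,3): δ = 63.39°  ·
  (2,4): δ = 10.93°  ✓
  (3,4): δ = 105.68°  ·
antipodal pairs: 2

count = 2; pairs: (1,3), (2,4)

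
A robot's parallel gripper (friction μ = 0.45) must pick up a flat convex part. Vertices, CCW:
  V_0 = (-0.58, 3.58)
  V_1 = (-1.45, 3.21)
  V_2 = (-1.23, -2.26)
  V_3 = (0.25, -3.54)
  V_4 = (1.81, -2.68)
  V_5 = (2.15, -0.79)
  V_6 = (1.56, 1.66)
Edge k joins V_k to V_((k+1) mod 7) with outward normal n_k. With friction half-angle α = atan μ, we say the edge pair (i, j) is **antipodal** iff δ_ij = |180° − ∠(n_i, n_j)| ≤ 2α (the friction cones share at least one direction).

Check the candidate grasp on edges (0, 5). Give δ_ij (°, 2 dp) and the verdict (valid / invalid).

δ = 80.50°, invalid

α = atan 0.45 = 24.23°;  2α = 48.46°
edge 0: e_0 = (-0.87, -0.37);  n_0 = (-0.3914, +0.9202)
edge 5: e_5 = (-0.59, +2.45);  n_5 = (+0.9722, +0.2341)
∠(n_0, n_5) = 99.50°
δ = |180° − 99.50°| = 80.50°
80.50° > 2α = 48.46°  →  invalid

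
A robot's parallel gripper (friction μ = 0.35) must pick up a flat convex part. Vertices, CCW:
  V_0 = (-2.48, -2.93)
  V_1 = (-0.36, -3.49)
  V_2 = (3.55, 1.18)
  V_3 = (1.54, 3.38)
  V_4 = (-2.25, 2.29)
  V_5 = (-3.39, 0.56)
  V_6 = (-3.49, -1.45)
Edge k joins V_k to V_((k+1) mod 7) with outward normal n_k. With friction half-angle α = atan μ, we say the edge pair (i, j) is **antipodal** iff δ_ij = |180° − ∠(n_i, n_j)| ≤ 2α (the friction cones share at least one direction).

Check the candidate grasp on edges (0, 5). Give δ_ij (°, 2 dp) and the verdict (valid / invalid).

δ = 101.95°, invalid

α = atan 0.35 = 19.29°;  2α = 38.58°
edge 0: e_0 = (+2.12, -0.56);  n_0 = (-0.2554, -0.9668)
edge 5: e_5 = (-0.10, -2.01);  n_5 = (-0.9988, +0.0497)
∠(n_0, n_5) = 78.05°
δ = |180° − 78.05°| = 101.95°
101.95° > 2α = 38.58°  →  invalid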